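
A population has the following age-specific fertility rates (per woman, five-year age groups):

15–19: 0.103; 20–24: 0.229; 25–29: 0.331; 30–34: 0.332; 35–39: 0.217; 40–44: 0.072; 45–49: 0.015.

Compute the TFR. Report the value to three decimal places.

Sum of ASFRs = 0.103 + 0.229 + 0.331 + 0.332 + 0.217 + 0.072 + 0.015 = 1.299
TFR = 5 × 1.299 = 6.495

6.495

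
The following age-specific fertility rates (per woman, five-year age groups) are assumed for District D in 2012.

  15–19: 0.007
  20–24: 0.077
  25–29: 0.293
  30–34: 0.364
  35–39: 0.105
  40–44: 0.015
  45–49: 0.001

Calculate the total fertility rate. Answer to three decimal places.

4.310

Sum of ASFRs = 0.007 + 0.077 + 0.293 + 0.364 + 0.105 + 0.015 + 0.001 = 0.862
TFR = 5 × 0.862 = 4.31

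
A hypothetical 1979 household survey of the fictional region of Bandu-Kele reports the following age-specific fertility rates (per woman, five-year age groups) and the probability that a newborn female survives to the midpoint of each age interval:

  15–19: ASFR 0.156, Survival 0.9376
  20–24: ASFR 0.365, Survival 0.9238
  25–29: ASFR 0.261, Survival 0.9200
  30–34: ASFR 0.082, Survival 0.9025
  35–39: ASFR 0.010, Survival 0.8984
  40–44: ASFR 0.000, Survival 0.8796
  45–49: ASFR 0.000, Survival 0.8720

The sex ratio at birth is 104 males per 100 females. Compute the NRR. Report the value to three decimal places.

Proportion female at birth = 100 / (100 + 104) = 0.49020.
Survival-weighted fertility by age (5·fₓ·Sₓ):
  15–19: 5 × 0.156 × 0.9376 = 0.73133
  20–24: 5 × 0.365 × 0.9238 = 1.68594
  25–29: 5 × 0.261 × 0.9200 = 1.20060
  30–34: 5 × 0.082 × 0.9025 = 0.37003
  35–39: 5 × 0.010 × 0.8984 = 0.04492
  40–44: 5 × 0.000 × 0.8796 = 0.00000
  45–49: 5 × 0.000 × 0.8720 = 0.00000
Sum = 4.03282
NRR = 0.49020 × 4.03282 = 1.97689

1.977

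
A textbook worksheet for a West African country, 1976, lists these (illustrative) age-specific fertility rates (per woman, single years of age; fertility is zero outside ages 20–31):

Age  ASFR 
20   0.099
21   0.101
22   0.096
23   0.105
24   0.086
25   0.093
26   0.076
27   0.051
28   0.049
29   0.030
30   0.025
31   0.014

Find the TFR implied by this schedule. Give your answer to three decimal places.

0.825

Sum of ASFRs = 0.099 + 0.101 + 0.096 + 0.105 + 0.086 + 0.093 + 0.076 + 0.051 + 0.049 + 0.030 + 0.025 + 0.014 = 0.825
TFR = 0.825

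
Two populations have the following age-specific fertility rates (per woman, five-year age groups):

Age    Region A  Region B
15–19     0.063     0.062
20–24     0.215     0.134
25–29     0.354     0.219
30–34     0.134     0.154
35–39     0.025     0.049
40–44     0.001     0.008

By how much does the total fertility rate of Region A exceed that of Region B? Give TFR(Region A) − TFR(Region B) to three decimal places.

Region A:
  Sum of ASFRs = 0.063 + 0.215 + 0.354 + 0.134 + 0.025 + 0.001 = 0.792
  TFR = 5 × 0.792 = 3.96
Region B:
  Sum of ASFRs = 0.062 + 0.134 + 0.219 + 0.154 + 0.049 + 0.008 = 0.626
  TFR = 5 × 0.626 = 3.13
Difference = 3.96 − 3.13 = 0.83

0.830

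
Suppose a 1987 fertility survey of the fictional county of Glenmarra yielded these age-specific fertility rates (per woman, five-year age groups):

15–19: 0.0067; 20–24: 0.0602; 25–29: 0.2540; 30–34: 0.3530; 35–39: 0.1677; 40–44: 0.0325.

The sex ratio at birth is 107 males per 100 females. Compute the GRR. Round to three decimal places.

2.111

Proportion female at birth = 100 / (100 + 107) = 0.48309.
Sum of ASFRs = 0.0067 + 0.0602 + 0.2540 + 0.3530 + 0.1677 + 0.0325 = 0.8741
TFR = 5 × 0.8741 = 4.3705
GRR = 0.48309 × 4.3705 = 2.11134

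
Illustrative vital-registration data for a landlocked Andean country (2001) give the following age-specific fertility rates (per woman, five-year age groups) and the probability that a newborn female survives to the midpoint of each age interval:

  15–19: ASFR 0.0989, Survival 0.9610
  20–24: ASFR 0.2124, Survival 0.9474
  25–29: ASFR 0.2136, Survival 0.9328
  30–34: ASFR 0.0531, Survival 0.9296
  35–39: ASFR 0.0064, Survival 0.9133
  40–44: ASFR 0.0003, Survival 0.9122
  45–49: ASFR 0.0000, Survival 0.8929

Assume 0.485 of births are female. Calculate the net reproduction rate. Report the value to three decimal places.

Proportion female at birth = 0.485.
Survival-weighted fertility by age (5·fₓ·Sₓ):
  15–19: 5 × 0.0989 × 0.9610 = 0.47521
  20–24: 5 × 0.2124 × 0.9474 = 1.00614
  25–29: 5 × 0.2136 × 0.9328 = 0.99623
  30–34: 5 × 0.0531 × 0.9296 = 0.24681
  35–39: 5 × 0.0064 × 0.9133 = 0.02923
  40–44: 5 × 0.0003 × 0.9122 = 0.00137
  45–49: 5 × 0.0000 × 0.8929 = 0.00000
Sum = 2.75499
NRR = 0.485 × 2.75499 = 1.33617

1.336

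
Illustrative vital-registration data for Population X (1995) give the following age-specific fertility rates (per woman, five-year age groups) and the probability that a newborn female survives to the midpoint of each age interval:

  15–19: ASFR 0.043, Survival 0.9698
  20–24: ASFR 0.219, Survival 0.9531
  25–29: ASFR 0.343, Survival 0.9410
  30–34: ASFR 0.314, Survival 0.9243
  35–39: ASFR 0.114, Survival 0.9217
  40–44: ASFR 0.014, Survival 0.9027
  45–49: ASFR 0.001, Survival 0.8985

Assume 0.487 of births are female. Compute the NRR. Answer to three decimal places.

Proportion female at birth = 0.487.
Survival-weighted fertility by age (5·fₓ·Sₓ):
  15–19: 5 × 0.043 × 0.9698 = 0.20851
  20–24: 5 × 0.219 × 0.9531 = 1.04364
  25–29: 5 × 0.343 × 0.9410 = 1.61382
  30–34: 5 × 0.314 × 0.9243 = 1.45115
  35–39: 5 × 0.114 × 0.9217 = 0.52537
  40–44: 5 × 0.014 × 0.9027 = 0.06319
  45–49: 5 × 0.001 × 0.8985 = 0.00449
Sum = 4.91017
NRR = 0.487 × 4.91017 = 2.39125

2.391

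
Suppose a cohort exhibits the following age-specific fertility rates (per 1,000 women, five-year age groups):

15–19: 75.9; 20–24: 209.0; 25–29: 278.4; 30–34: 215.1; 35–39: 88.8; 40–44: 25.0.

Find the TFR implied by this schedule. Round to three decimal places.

Sum of ASFRs = 75.9 + 209.0 + 278.4 + 215.1 + 88.8 + 25.0 = 892.2
TFR = 5 × 892.2 / 1000 = 4.461

4.461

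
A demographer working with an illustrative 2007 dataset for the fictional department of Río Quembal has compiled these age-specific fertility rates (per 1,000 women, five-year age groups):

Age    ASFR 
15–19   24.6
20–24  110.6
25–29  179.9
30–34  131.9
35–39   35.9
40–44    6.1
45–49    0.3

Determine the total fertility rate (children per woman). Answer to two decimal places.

2.45

Sum of ASFRs = 24.6 + 110.6 + 179.9 + 131.9 + 35.9 + 6.1 + 0.3 = 489.3
TFR = 5 × 489.3 / 1000 = 2.4465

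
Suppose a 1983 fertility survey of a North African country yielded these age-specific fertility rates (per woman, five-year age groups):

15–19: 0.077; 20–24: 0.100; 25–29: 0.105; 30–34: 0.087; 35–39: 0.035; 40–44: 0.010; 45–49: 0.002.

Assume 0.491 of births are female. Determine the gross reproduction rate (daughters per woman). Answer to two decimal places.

1.02

Proportion female at birth = 0.491.
Sum of ASFRs = 0.077 + 0.100 + 0.105 + 0.087 + 0.035 + 0.010 + 0.002 = 0.416
TFR = 5 × 0.416 = 2.08
GRR = 0.491 × 2.08 = 1.02128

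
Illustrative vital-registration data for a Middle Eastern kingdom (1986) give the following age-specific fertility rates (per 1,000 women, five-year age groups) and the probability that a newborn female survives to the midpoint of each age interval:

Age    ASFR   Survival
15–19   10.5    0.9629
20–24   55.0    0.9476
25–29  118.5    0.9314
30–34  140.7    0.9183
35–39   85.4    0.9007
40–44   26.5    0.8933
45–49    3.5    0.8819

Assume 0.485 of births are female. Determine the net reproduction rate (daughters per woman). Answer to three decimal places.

0.983

Proportion female at birth = 0.485.
Survival-weighted fertility by age (5·fₓ·Sₓ):
  15–19: 5 × 10.5/1000 × 0.9629 = 0.05055
  20–24: 5 × 55.0/1000 × 0.9476 = 0.26059
  25–29: 5 × 118.5/1000 × 0.9314 = 0.55185
  30–34: 5 × 140.7/1000 × 0.9183 = 0.64602
  35–39: 5 × 85.4/1000 × 0.9007 = 0.38460
  40–44: 5 × 26.5/1000 × 0.8933 = 0.11836
  45–49: 5 × 3.5/1000 × 0.8819 = 0.01543
Sum = 2.02740
NRR = 0.485 × 2.02740 = 0.98329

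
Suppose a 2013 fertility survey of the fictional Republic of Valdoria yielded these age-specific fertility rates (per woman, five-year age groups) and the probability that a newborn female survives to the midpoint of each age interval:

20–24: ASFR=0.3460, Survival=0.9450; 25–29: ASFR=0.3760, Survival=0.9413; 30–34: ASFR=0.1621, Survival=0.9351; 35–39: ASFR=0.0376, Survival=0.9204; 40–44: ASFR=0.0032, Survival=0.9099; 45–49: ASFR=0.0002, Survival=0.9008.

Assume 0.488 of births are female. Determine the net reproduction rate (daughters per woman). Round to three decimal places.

Proportion female at birth = 0.488.
Per-age-group product (5 × ASFR × survival probability):
  20–24: 5 × 0.3460 × 0.9450 = 1.63485
  25–29: 5 × 0.3760 × 0.9413 = 1.76964
  30–34: 5 × 0.1621 × 0.9351 = 0.75790
  35–39: 5 × 0.0376 × 0.9204 = 0.17304
  40–44: 5 × 0.0032 × 0.9099 = 0.01456
  45–49: 5 × 0.0002 × 0.9008 = 0.00090
Sum = 4.35089
NRR = 0.488 × 4.35089 = 2.12323
NRR > 1, so each generation more than replaces itself.

2.123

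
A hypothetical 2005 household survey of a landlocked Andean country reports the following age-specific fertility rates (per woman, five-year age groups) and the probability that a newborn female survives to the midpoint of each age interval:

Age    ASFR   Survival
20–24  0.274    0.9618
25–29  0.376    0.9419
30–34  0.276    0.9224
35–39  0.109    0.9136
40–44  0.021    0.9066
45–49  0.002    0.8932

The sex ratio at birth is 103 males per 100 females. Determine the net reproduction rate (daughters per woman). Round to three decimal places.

2.445

Proportion female at birth = 100 / (100 + 103) = 0.49261.
Weighting each age-specific rate by interval width and survival:
  20–24: 5 × 0.274 × 0.9618 = 1.31767
  25–29: 5 × 0.376 × 0.9419 = 1.77077
  30–34: 5 × 0.276 × 0.9224 = 1.27291
  35–39: 5 × 0.109 × 0.9136 = 0.49791
  40–44: 5 × 0.021 × 0.9066 = 0.09519
  45–49: 5 × 0.002 × 0.8932 = 0.00893
Sum = 4.96338
NRR = 0.49261 × 4.96338 = 2.44501
An NRR exceeding 1 indicates intrinsic growth under these rates.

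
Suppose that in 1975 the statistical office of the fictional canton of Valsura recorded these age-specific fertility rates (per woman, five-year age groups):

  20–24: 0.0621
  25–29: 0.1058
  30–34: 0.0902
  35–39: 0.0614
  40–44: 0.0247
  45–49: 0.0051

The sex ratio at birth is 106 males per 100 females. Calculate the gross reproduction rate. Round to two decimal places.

Proportion female at birth = 100 / (100 + 106) = 0.48544.
Sum of ASFRs = 0.0621 + 0.1058 + 0.0902 + 0.0614 + 0.0247 + 0.0051 = 0.3493
TFR = 5 × 0.3493 = 1.7465
GRR = 0.48544 × 1.7465 = 0.84782

0.85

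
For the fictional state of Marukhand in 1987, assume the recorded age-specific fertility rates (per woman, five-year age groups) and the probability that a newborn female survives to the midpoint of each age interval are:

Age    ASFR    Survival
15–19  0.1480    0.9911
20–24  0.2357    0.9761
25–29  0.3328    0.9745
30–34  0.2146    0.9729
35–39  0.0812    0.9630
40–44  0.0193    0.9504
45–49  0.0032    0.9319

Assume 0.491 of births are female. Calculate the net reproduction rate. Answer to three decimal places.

Proportion female at birth = 0.491.
Weighting each age-specific rate by interval width and survival:
  15–19: 5 × 0.1480 × 0.9911 = 0.73341
  20–24: 5 × 0.2357 × 0.9761 = 1.15033
  25–29: 5 × 0.3328 × 0.9745 = 1.62157
  30–34: 5 × 0.2146 × 0.9729 = 1.04392
  35–39: 5 × 0.0812 × 0.9630 = 0.39098
  40–44: 5 × 0.0193 × 0.9504 = 0.09171
  45–49: 5 × 0.0032 × 0.9319 = 0.01491
Sum = 5.04683
NRR = 0.491 × 5.04683 = 2.47799
An NRR exceeding 1 indicates intrinsic growth under these rates.

2.478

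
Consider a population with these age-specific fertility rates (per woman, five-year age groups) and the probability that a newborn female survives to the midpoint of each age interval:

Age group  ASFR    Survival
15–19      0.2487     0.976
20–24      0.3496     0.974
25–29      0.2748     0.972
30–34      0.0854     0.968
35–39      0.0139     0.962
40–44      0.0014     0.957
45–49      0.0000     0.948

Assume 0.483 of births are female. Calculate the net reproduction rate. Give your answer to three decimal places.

Proportion female at birth = 0.483.
Survival-weighted fertility by age (5·fₓ·Sₓ):
  15–19: 5 × 0.2487 × 0.976 = 1.21366
  20–24: 5 × 0.3496 × 0.974 = 1.70255
  25–29: 5 × 0.2748 × 0.972 = 1.33553
  30–34: 5 × 0.0854 × 0.968 = 0.41334
  35–39: 5 × 0.0139 × 0.962 = 0.06686
  40–44: 5 × 0.0014 × 0.957 = 0.00670
  45–49: 5 × 0.0000 × 0.948 = 0.00000
Sum = 4.73864
NRR = 0.483 × 4.73864 = 2.28876

2.289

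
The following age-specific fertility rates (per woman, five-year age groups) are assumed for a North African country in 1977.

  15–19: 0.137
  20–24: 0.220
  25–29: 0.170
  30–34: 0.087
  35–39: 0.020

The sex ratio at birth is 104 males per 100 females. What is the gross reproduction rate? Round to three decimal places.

Proportion female at birth = 100 / (100 + 104) = 0.49020.
Sum of ASFRs = 0.137 + 0.220 + 0.170 + 0.087 + 0.020 = 0.634
TFR = 5 × 0.634 = 3.17
GRR = 0.49020 × 3.17 = 1.55393

1.554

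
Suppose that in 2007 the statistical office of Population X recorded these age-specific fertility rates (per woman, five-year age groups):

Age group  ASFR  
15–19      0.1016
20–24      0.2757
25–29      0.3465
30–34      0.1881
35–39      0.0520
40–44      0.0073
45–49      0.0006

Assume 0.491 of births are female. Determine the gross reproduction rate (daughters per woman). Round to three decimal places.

Proportion female at birth = 0.491.
Sum of ASFRs = 0.1016 + 0.2757 + 0.3465 + 0.1881 + 0.0520 + 0.0073 + 0.0006 = 0.9718
TFR = 5 × 0.9718 = 4.859
GRR = 0.491 × 4.859 = 2.38577

2.386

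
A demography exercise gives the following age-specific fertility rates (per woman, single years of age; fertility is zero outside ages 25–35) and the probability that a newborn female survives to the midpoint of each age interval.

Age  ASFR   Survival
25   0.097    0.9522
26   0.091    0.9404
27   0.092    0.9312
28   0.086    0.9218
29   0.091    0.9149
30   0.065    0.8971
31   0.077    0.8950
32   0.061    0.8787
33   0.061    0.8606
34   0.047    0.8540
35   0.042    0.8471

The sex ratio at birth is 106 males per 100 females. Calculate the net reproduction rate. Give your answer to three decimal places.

Proportion female at birth = 100 / (100 + 106) = 0.48544.
Weighting each age-specific rate by interval width and survival:
  25: 1 × 0.097 × 0.9522 = 0.09236
  26: 1 × 0.091 × 0.9404 = 0.08558
  27: 1 × 0.092 × 0.9312 = 0.08567
  28: 1 × 0.086 × 0.9218 = 0.07927
  29: 1 × 0.091 × 0.9149 = 0.08326
  30: 1 × 0.065 × 0.8971 = 0.05831
  31: 1 × 0.077 × 0.8950 = 0.06892
  32: 1 × 0.061 × 0.8787 = 0.05360
  33: 1 × 0.061 × 0.8606 = 0.05250
  34: 1 × 0.047 × 0.8540 = 0.04014
  35: 1 × 0.042 × 0.8471 = 0.03558
Sum = 0.73519
NRR = 0.48544 × 0.73519 = 0.35689

0.357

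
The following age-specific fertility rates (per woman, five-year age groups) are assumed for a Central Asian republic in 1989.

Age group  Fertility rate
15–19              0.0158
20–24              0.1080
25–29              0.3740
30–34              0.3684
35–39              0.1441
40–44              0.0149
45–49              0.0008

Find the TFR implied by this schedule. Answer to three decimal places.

5.130

Sum of ASFRs = 0.0158 + 0.1080 + 0.3740 + 0.3684 + 0.1441 + 0.0149 + 0.0008 = 1.0260
TFR = 5 × 1.0260 = 5.13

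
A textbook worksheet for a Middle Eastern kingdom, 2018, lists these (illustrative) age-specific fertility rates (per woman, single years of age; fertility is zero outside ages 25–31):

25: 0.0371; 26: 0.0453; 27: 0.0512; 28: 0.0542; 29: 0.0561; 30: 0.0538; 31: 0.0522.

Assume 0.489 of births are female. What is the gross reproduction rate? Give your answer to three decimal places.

Proportion female at birth = 0.489.
Sum of ASFRs = 0.0371 + 0.0453 + 0.0512 + 0.0542 + 0.0561 + 0.0538 + 0.0522 = 0.3499
TFR = 0.3499
GRR = 0.489 × 0.3499 = 0.17110

0.171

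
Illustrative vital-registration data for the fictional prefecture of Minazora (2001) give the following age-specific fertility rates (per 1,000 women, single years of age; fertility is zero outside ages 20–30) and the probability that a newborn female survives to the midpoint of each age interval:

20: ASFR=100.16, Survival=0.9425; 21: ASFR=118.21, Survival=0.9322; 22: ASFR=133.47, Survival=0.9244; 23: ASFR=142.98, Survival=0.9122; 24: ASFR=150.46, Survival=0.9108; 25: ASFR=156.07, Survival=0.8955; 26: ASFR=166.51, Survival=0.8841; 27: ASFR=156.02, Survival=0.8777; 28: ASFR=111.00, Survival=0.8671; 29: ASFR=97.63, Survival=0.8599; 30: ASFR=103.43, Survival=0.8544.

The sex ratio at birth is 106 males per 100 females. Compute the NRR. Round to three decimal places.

0.625

Proportion female at birth = 100 / (100 + 106) = 0.48544.
Each age group contributes 1 × ASFR × survival:
  20: 1 × 100.16/1000 × 0.9425 = 0.09440
  21: 1 × 118.21/1000 × 0.9322 = 0.11020
  22: 1 × 133.47/1000 × 0.9244 = 0.12338
  23: 1 × 142.98/1000 × 0.9122 = 0.13043
  24: 1 × 150.46/1000 × 0.9108 = 0.13704
  25: 1 × 156.07/1000 × 0.8955 = 0.13976
  26: 1 × 166.51/1000 × 0.8841 = 0.14721
  27: 1 × 156.02/1000 × 0.8777 = 0.13694
  28: 1 × 111.00/1000 × 0.8671 = 0.09625
  29: 1 × 97.63/1000 × 0.8599 = 0.08395
  30: 1 × 103.43/1000 × 0.8544 = 0.08837
Sum = 1.28793
NRR = 0.48544 × 1.28793 = 0.62521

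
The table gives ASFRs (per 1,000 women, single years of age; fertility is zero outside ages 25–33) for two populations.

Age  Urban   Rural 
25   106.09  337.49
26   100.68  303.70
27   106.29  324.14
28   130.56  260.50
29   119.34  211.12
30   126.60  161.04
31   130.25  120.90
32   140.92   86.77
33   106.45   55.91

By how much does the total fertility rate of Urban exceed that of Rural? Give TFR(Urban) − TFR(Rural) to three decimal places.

-0.794

Urban:
  Sum of ASFRs = 106.09 + 100.68 + 106.29 + 130.56 + 119.34 + 126.60 + 130.25 + 140.92 + 106.45 = 1067.18
  TFR = 1067.18 / 1000 = 1.06718
Rural:
  Sum of ASFRs = 337.49 + 303.70 + 324.14 + 260.50 + 211.12 + 161.04 + 120.90 + 86.77 + 55.91 = 1861.57
  TFR = 1861.57 / 1000 = 1.86157
Difference = 1.06718 − 1.86157 = -0.79439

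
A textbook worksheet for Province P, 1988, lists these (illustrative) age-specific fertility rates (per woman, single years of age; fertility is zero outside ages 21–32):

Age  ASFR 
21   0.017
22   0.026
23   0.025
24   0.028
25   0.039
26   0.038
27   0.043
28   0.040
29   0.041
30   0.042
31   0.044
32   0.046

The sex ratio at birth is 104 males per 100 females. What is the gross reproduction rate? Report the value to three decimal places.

Proportion female at birth = 100 / (100 + 104) = 0.49020.
Sum of ASFRs = 0.017 + 0.026 + 0.025 + 0.028 + 0.039 + 0.038 + 0.043 + 0.040 + 0.041 + 0.042 + 0.044 + 0.046 = 0.429
TFR = 0.429
GRR = 0.49020 × 0.429 = 0.21030

0.210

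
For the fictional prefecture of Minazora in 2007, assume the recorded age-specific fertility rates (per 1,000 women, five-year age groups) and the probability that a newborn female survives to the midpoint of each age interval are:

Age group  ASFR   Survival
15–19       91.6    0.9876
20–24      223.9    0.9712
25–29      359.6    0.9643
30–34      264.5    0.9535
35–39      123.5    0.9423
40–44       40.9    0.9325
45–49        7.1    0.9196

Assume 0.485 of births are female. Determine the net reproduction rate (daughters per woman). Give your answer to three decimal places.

2.590

Proportion female at birth = 0.485.
Survival-weighted fertility by age (5·fₓ·Sₓ):
  15–19: 5 × 91.6/1000 × 0.9876 = 0.45232
  20–24: 5 × 223.9/1000 × 0.9712 = 1.08726
  25–29: 5 × 359.6/1000 × 0.9643 = 1.73381
  30–34: 5 × 264.5/1000 × 0.9535 = 1.26100
  35–39: 5 × 123.5/1000 × 0.9423 = 0.58187
  40–44: 5 × 40.9/1000 × 0.9325 = 0.19070
  45–49: 5 × 7.1/1000 × 0.9196 = 0.03265
Sum = 5.33961
NRR = 0.485 × 5.33961 = 2.58971
With NRR above 1 the population is above replacement fertility.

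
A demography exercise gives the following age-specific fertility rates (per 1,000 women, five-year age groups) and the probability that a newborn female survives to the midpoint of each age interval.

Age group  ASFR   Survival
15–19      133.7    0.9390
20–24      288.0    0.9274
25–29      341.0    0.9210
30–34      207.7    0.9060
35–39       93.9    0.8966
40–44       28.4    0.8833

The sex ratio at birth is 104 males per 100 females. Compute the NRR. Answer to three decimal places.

Proportion female at birth = 100 / (100 + 104) = 0.49020.
Each age group contributes 5 × ASFR × survival:
  15–19: 5 × 133.7/1000 × 0.9390 = 0.62772
  20–24: 5 × 288.0/1000 × 0.9274 = 1.33546
  25–29: 5 × 341.0/1000 × 0.9210 = 1.57031
  30–34: 5 × 207.7/1000 × 0.9060 = 0.94088
  35–39: 5 × 93.9/1000 × 0.8966 = 0.42095
  40–44: 5 × 28.4/1000 × 0.8833 = 0.12543
Sum = 5.02075
NRR = 0.49020 × 5.02075 = 2.46117
With NRR above 1 the population is above replacement fertility.

2.461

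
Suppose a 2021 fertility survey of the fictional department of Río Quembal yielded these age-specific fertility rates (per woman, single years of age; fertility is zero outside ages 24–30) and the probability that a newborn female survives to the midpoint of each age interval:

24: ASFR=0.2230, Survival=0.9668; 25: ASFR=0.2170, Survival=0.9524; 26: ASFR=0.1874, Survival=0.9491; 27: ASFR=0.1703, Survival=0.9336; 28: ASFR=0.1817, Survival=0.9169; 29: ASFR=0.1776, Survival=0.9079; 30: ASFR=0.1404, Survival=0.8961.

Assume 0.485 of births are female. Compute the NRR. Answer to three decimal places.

0.588

Proportion female at birth = 0.485.
Each age group contributes 1 × ASFR × survival:
  24: 1 × 0.2230 × 0.9668 = 0.21560
  25: 1 × 0.2170 × 0.9524 = 0.20667
  26: 1 × 0.1874 × 0.9491 = 0.17786
  27: 1 × 0.1703 × 0.9336 = 0.15899
  28: 1 × 0.1817 × 0.9169 = 0.16660
  29: 1 × 0.1776 × 0.9079 = 0.16124
  30: 1 × 0.1404 × 0.8961 = 0.12581
Sum = 1.21277
NRR = 0.485 × 1.21277 = 0.58819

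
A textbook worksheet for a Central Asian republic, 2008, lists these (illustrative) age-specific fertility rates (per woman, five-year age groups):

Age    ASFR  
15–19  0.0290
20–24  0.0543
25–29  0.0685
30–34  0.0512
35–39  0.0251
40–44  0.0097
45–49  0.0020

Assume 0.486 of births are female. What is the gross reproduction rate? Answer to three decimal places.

Proportion female at birth = 0.486.
Sum of ASFRs = 0.0290 + 0.0543 + 0.0685 + 0.0512 + 0.0251 + 0.0097 + 0.0020 = 0.2398
TFR = 5 × 0.2398 = 1.199
GRR = 0.486 × 1.199 = 0.58271

0.583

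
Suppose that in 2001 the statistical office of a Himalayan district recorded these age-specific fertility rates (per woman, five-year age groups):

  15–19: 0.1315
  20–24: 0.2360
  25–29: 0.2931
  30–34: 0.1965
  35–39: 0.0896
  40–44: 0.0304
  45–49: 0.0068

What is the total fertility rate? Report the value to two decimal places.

Sum of ASFRs = 0.1315 + 0.2360 + 0.2931 + 0.1965 + 0.0896 + 0.0304 + 0.0068 = 0.9839
TFR = 5 × 0.9839 = 4.9195

4.92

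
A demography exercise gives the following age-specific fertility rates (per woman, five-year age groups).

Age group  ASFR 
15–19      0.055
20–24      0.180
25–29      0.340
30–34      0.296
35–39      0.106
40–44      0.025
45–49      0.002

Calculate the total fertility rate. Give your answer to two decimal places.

Sum of ASFRs = 0.055 + 0.180 + 0.340 + 0.296 + 0.106 + 0.025 + 0.002 = 1.004
TFR = 5 × 1.004 = 5.02

5.02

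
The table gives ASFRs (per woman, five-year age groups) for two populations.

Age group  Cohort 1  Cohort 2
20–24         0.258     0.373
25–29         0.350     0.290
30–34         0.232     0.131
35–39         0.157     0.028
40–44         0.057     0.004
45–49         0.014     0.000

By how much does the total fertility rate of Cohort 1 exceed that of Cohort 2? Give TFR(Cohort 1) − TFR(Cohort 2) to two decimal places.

Cohort 1:
  Sum of ASFRs = 0.258 + 0.350 + 0.232 + 0.157 + 0.057 + 0.014 = 1.068
  TFR = 5 × 1.068 = 5.34
Cohort 2:
  Sum of ASFRs = 0.373 + 0.290 + 0.131 + 0.028 + 0.004 + 0.000 = 0.826
  TFR = 5 × 0.826 = 4.13
Difference = 5.34 − 4.13 = 1.21

1.21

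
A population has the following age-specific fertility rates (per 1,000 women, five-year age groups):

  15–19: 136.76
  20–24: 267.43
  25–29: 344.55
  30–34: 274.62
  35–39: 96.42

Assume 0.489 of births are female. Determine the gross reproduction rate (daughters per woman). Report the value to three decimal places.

2.738

Proportion female at birth = 0.489.
Sum of ASFRs = 136.76 + 267.43 + 344.55 + 274.62 + 96.42 = 1119.78
TFR = 5 × 1119.78 / 1000 = 5.5989
GRR = 0.489 × 5.5989 = 2.73786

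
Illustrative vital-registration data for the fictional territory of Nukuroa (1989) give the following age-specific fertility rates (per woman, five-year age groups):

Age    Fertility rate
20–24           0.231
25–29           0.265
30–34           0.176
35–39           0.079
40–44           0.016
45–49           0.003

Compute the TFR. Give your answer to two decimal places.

3.85

Sum of ASFRs = 0.231 + 0.265 + 0.176 + 0.079 + 0.016 + 0.003 = 0.770
TFR = 5 × 0.770 = 3.85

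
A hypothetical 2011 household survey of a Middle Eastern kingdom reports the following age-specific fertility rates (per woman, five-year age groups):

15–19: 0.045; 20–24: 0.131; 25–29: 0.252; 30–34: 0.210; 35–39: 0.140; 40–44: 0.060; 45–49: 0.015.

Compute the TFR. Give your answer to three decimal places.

4.265

Sum of ASFRs = 0.045 + 0.131 + 0.252 + 0.210 + 0.140 + 0.060 + 0.015 = 0.853
TFR = 5 × 0.853 = 4.265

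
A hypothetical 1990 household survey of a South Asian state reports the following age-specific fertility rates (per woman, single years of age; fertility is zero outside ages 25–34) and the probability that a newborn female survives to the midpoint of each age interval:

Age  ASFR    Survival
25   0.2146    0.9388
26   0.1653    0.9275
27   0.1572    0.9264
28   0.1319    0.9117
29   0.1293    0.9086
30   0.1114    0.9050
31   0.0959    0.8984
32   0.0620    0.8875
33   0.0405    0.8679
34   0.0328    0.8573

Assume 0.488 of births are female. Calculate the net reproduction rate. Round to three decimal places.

Proportion female at birth = 0.488.
Survival-weighted fertility by age (1·fₓ·Sₓ):
  25: 1 × 0.2146 × 0.9388 = 0.20147
  26: 1 × 0.1653 × 0.9275 = 0.15332
  27: 1 × 0.1572 × 0.9264 = 0.14563
  28: 1 × 0.1319 × 0.9117 = 0.12025
  29: 1 × 0.1293 × 0.9086 = 0.11748
  30: 1 × 0.1114 × 0.9050 = 0.10082
  31: 1 × 0.0959 × 0.8984 = 0.08616
  32: 1 × 0.0620 × 0.8875 = 0.05503
  33: 1 × 0.0405 × 0.8679 = 0.03515
  34: 1 × 0.0328 × 0.8573 = 0.02812
Sum = 1.04343
NRR = 0.488 × 1.04343 = 0.50919

0.509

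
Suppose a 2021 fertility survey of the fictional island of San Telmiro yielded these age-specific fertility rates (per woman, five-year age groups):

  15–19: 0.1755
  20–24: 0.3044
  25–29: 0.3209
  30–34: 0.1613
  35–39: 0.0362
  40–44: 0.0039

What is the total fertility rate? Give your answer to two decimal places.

Sum of ASFRs = 0.1755 + 0.3044 + 0.3209 + 0.1613 + 0.0362 + 0.0039 = 1.0022
TFR = 5 × 1.0022 = 5.011

5.01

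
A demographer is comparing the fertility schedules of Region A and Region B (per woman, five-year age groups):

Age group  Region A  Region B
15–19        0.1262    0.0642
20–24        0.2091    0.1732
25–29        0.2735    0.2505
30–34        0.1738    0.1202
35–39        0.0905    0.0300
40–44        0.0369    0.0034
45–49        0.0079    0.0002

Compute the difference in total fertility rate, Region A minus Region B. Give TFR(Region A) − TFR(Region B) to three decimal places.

1.381

Region A:
  Sum of ASFRs = 0.1262 + 0.2091 + 0.2735 + 0.1738 + 0.0905 + 0.0369 + 0.0079 = 0.9179
  TFR = 5 × 0.9179 = 4.5895
Region B:
  Sum of ASFRs = 0.0642 + 0.1732 + 0.2505 + 0.1202 + 0.0300 + 0.0034 + 0.0002 = 0.6417
  TFR = 5 × 0.6417 = 3.2085
Difference = 4.5895 − 3.2085 = 1.381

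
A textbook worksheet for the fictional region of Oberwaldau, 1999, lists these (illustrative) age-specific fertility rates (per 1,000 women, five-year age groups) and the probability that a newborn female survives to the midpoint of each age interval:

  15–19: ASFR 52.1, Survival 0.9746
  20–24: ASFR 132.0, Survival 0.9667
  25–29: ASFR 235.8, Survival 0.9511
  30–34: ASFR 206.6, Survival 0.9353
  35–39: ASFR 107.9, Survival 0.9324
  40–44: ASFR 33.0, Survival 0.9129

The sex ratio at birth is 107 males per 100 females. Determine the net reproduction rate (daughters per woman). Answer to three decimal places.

Proportion female at birth = 100 / (100 + 107) = 0.48309.
Each age group contributes 5 × ASFR × survival:
  15–19: 5 × 52.1/1000 × 0.9746 = 0.25388
  20–24: 5 × 132.0/1000 × 0.9667 = 0.63802
  25–29: 5 × 235.8/1000 × 0.9511 = 1.12135
  30–34: 5 × 206.6/1000 × 0.9353 = 0.96616
  35–39: 5 × 107.9/1000 × 0.9324 = 0.50303
  40–44: 5 × 33.0/1000 × 0.9129 = 0.15063
Sum = 3.63307
NRR = 0.48309 × 3.63307 = 1.75510
With NRR above 1 the population is above replacement fertility.

1.755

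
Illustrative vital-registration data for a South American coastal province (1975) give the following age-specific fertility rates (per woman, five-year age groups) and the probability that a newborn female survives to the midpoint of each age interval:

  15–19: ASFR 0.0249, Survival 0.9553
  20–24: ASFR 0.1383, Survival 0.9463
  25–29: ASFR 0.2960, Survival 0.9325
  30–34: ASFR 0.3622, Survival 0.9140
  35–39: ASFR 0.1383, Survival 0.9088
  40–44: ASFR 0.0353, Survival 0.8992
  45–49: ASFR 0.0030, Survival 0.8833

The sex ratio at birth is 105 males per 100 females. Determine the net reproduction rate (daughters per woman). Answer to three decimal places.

Proportion female at birth = 100 / (100 + 105) = 0.48780.
Weighting each age-specific rate by interval width and survival:
  15–19: 5 × 0.0249 × 0.9553 = 0.11893
  20–24: 5 × 0.1383 × 0.9463 = 0.65437
  25–29: 5 × 0.2960 × 0.9325 = 1.38010
  30–34: 5 × 0.3622 × 0.9140 = 1.65525
  35–39: 5 × 0.1383 × 0.9088 = 0.62844
  40–44: 5 × 0.0353 × 0.8992 = 0.15871
  45–49: 5 × 0.0030 × 0.8833 = 0.01325
Sum = 4.60905
NRR = 0.48780 × 4.60905 = 2.24829

2.248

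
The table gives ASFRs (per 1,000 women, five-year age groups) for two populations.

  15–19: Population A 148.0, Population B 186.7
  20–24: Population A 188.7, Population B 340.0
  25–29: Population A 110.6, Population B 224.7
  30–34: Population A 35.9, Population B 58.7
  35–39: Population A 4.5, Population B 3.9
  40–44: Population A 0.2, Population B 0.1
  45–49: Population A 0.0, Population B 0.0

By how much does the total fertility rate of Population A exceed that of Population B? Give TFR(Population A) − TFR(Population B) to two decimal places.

Population A:
  Sum of ASFRs = 148.0 + 188.7 + 110.6 + 35.9 + 4.5 + 0.2 + 0.0 = 487.9
  TFR = 5 × 487.9 / 1000 = 2.4395
Population B:
  Sum of ASFRs = 186.7 + 340.0 + 224.7 + 58.7 + 3.9 + 0.1 + 0.0 = 814.1
  TFR = 5 × 814.1 / 1000 = 4.0705
Difference = 2.4395 − 4.0705 = -1.631

-1.63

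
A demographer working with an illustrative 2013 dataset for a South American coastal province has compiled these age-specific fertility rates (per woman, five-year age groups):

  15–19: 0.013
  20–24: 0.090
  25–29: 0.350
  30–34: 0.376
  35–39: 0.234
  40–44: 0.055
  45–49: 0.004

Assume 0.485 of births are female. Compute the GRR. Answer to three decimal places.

Proportion female at birth = 0.485.
Sum of ASFRs = 0.013 + 0.090 + 0.350 + 0.376 + 0.234 + 0.055 + 0.004 = 1.122
TFR = 5 × 1.122 = 5.61
GRR = 0.485 × 5.61 = 2.72085

2.721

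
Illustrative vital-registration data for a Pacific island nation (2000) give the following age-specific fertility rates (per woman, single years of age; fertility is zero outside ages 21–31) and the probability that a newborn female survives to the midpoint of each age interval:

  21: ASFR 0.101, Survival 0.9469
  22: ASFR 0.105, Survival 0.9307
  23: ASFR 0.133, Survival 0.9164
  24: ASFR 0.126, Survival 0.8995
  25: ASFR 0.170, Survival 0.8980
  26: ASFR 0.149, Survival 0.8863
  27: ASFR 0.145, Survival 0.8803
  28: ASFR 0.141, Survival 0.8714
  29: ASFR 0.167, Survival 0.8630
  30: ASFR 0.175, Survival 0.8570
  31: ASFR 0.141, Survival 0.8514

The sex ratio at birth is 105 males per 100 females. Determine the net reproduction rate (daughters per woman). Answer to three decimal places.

Proportion female at birth = 100 / (100 + 105) = 0.48780.
Survival-weighted fertility by age (1·fₓ·Sₓ):
  21: 1 × 0.101 × 0.9469 = 0.09564
  22: 1 × 0.105 × 0.9307 = 0.09772
  23: 1 × 0.133 × 0.9164 = 0.12188
  24: 1 × 0.126 × 0.8995 = 0.11334
  25: 1 × 0.170 × 0.8980 = 0.15266
  26: 1 × 0.149 × 0.8863 = 0.13206
  27: 1 × 0.145 × 0.8803 = 0.12764
  28: 1 × 0.141 × 0.8714 = 0.12287
  29: 1 × 0.167 × 0.8630 = 0.14412
  30: 1 × 0.175 × 0.8570 = 0.14998
  31: 1 × 0.141 × 0.8514 = 0.12005
Sum = 1.37796
NRR = 0.48780 × 1.37796 = 0.67217
NRR < 1, so the cohort does not fully replace itself.

0.672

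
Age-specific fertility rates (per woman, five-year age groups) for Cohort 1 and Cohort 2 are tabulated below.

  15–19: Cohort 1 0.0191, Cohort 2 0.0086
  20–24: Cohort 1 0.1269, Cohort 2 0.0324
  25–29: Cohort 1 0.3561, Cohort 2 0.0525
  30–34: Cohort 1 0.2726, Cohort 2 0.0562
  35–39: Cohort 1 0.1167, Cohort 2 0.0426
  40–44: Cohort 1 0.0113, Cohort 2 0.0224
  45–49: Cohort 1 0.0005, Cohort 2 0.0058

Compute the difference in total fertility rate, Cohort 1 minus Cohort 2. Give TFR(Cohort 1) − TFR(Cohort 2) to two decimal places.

Cohort 1:
  Sum of ASFRs = 0.0191 + 0.1269 + 0.3561 + 0.2726 + 0.1167 + 0.0113 + 0.0005 = 0.9032
  TFR = 5 × 0.9032 = 4.516
Cohort 2:
  Sum of ASFRs = 0.0086 + 0.0324 + 0.0525 + 0.0562 + 0.0426 + 0.0224 + 0.0058 = 0.2205
  TFR = 5 × 0.2205 = 1.1025
Difference = 4.516 − 1.1025 = 3.4135

3.41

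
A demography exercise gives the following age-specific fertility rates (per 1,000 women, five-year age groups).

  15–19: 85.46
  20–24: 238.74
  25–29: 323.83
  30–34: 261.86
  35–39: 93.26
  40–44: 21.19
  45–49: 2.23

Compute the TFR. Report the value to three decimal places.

5.133

Sum of ASFRs = 85.46 + 238.74 + 323.83 + 261.86 + 93.26 + 21.19 + 2.23 = 1026.57
TFR = 5 × 1026.57 / 1000 = 5.13285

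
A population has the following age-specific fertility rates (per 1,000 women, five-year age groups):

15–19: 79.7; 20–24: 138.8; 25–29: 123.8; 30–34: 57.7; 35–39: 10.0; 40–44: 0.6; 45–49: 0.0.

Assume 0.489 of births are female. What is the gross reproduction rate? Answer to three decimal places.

1.004

Proportion female at birth = 0.489.
Sum of ASFRs = 79.7 + 138.8 + 123.8 + 57.7 + 10.0 + 0.6 + 0.0 = 410.6
TFR = 5 × 410.6 / 1000 = 2.053
GRR = 0.489 × 2.053 = 1.00392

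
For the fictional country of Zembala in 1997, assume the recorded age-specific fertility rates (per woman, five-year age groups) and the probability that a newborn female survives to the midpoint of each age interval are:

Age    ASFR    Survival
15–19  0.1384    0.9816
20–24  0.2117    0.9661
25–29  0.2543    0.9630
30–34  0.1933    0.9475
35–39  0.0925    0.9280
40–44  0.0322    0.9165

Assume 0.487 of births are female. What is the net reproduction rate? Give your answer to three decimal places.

Proportion female at birth = 0.487.
Each age group contributes 5 × ASFR × survival:
  15–19: 5 × 0.1384 × 0.9816 = 0.67927
  20–24: 5 × 0.2117 × 0.9661 = 1.02262
  25–29: 5 × 0.2543 × 0.9630 = 1.22445
  30–34: 5 × 0.1933 × 0.9475 = 0.91576
  35–39: 5 × 0.0925 × 0.9280 = 0.42920
  40–44: 5 × 0.0322 × 0.9165 = 0.14756
Sum = 4.41886
NRR = 0.487 × 4.41886 = 2.15198
With NRR above 1 the population is above replacement fertility.

2.152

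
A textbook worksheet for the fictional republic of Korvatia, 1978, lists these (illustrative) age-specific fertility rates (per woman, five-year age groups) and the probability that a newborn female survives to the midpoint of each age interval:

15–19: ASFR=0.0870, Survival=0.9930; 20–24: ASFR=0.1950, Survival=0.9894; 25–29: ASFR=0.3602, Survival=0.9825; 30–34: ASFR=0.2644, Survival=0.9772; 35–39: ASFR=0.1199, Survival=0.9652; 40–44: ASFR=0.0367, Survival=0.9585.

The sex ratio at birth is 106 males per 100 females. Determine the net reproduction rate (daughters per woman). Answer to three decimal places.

Proportion female at birth = 100 / (100 + 106) = 0.48544.
Weighting each age-specific rate by interval width and survival:
  15–19: 5 × 0.0870 × 0.9930 = 0.43196
  20–24: 5 × 0.1950 × 0.9894 = 0.96467
  25–29: 5 × 0.3602 × 0.9825 = 1.76948
  30–34: 5 × 0.2644 × 0.9772 = 1.29186
  35–39: 5 × 0.1199 × 0.9652 = 0.57864
  40–44: 5 × 0.0367 × 0.9585 = 0.17588
Sum = 5.21249
NRR = 0.48544 × 5.21249 = 2.53035

2.530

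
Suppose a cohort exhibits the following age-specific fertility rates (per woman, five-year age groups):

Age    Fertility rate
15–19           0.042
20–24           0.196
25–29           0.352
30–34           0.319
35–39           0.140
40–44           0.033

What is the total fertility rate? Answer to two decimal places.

Sum of ASFRs = 0.042 + 0.196 + 0.352 + 0.319 + 0.140 + 0.033 = 1.082
TFR = 5 × 1.082 = 5.41

5.41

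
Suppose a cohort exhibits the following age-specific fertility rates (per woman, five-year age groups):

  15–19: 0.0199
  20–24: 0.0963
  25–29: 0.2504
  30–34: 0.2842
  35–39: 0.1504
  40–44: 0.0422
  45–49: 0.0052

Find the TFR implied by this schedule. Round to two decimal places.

Sum of ASFRs = 0.0199 + 0.0963 + 0.2504 + 0.2842 + 0.1504 + 0.0422 + 0.0052 = 0.8486
TFR = 5 × 0.8486 = 4.243

4.24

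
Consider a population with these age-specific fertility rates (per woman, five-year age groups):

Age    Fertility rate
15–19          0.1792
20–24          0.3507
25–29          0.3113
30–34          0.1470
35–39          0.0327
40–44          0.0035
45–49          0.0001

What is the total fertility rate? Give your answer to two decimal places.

5.12

Sum of ASFRs = 0.1792 + 0.3507 + 0.3113 + 0.1470 + 0.0327 + 0.0035 + 0.0001 = 1.0245
TFR = 5 × 1.0245 = 5.1225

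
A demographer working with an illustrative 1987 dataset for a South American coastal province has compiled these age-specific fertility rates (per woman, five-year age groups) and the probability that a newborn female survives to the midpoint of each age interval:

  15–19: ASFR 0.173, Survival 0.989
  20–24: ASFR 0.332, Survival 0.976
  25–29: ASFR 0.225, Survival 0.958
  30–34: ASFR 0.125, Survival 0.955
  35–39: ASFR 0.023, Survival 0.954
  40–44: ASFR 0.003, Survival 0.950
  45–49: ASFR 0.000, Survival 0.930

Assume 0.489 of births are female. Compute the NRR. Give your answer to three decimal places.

2.090

Proportion female at birth = 0.489.
Weighting each age-specific rate by interval width and survival:
  15–19: 5 × 0.173 × 0.989 = 0.85549
  20–24: 5 × 0.332 × 0.976 = 1.62016
  25–29: 5 × 0.225 × 0.958 = 1.07775
  30–34: 5 × 0.125 × 0.955 = 0.59688
  35–39: 5 × 0.023 × 0.954 = 0.10971
  40–44: 5 × 0.003 × 0.950 = 0.01425
  45–49: 5 × 0.000 × 0.930 = 0.00000
Sum = 4.27424
NRR = 0.489 × 4.27424 = 2.09010
An NRR exceeding 1 indicates intrinsic growth under these rates.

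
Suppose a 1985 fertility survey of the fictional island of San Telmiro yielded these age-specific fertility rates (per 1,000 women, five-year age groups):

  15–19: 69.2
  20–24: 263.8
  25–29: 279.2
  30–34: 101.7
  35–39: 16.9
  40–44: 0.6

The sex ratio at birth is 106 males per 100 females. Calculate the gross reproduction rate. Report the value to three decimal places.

Proportion female at birth = 100 / (100 + 106) = 0.48544.
Sum of ASFRs = 69.2 + 263.8 + 279.2 + 101.7 + 16.9 + 0.6 = 731.4
TFR = 5 × 731.4 / 1000 = 3.657
GRR = 0.48544 × 3.657 = 1.77525

1.775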